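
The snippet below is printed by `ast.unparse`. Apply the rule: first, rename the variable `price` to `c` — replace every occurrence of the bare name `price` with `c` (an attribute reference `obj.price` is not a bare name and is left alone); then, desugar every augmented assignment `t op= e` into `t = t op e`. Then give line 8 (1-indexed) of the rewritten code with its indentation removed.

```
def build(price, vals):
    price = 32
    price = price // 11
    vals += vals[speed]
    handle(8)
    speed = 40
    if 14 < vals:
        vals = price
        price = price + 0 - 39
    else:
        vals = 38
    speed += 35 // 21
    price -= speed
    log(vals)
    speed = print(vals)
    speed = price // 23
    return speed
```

Transformed code:
def build(c, vals):
    c = 32
    c = c // 11
    vals = vals + vals[speed]
    handle(8)
    speed = 40
    if 14 < vals:
        vals = c
        c = c + 0 - 39
    else:
        vals = 38
    speed = speed + 35 // 21
    c = c - speed
    log(vals)
    speed = print(vals)
    speed = c // 23
    return speed

vals = c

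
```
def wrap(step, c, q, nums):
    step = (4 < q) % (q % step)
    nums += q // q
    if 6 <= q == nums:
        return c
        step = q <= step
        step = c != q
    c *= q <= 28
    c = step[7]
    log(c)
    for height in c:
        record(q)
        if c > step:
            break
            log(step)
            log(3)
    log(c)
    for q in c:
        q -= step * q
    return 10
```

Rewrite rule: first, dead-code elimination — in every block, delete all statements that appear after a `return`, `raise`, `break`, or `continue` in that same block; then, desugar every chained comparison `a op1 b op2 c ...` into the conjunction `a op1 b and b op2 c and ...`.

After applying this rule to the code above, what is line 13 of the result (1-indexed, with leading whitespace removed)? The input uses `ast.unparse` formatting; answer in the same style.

log(c)

Transformed code:
def wrap(step, c, q, nums):
    step = (4 < q) % (q % step)
    nums += q // q
    if 6 <= q and q == nums:
        return c
    c *= q <= 28
    c = step[7]
    log(c)
    for height in c:
        record(q)
        if c > step:
            break
    log(c)
    for q in c:
        q -= step * q
    return 10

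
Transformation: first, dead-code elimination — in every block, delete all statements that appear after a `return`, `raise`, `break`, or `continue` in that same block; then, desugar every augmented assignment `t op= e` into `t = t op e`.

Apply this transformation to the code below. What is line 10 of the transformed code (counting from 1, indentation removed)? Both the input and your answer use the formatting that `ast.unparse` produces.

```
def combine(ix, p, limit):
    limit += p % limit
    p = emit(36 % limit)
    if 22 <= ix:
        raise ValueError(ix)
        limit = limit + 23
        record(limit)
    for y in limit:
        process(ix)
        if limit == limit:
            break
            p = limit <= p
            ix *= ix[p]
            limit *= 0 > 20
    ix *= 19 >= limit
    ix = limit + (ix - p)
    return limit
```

ix = ix * (19 >= limit)

Transformed code:
def combine(ix, p, limit):
    limit = limit + p % limit
    p = emit(36 % limit)
    if 22 <= ix:
        raise ValueError(ix)
    for y in limit:
        process(ix)
        if limit == limit:
            break
    ix = ix * (19 >= limit)
    ix = limit + (ix - p)
    return limit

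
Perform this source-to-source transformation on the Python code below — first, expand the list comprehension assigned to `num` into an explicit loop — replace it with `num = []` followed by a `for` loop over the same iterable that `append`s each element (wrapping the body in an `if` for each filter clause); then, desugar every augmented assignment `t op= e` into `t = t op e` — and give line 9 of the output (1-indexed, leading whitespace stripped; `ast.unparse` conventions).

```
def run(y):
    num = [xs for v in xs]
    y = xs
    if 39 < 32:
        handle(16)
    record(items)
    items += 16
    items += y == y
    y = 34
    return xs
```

Transformed code:
def run(y):
    num = []
    for v in xs:
        num.append(xs)
    y = xs
    if 39 < 32:
        handle(16)
    record(items)
    items = items + 16
    items = items + (y == y)
    y = 34
    return xs

items = items + 16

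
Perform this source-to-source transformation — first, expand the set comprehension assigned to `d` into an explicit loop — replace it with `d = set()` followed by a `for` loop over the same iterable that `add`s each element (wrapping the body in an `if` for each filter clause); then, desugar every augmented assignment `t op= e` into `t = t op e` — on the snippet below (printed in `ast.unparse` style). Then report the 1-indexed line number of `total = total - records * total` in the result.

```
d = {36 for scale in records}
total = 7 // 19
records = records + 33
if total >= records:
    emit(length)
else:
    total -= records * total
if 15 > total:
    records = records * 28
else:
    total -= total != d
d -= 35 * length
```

9

Transformed code:
d = set()
for scale in records:
    d.add(36)
total = 7 // 19
records = records + 33
if total >= records:
    emit(length)
else:
    total = total - records * total
if 15 > total:
    records = records * 28
else:
    total = total - (total != d)
d = d - 35 * length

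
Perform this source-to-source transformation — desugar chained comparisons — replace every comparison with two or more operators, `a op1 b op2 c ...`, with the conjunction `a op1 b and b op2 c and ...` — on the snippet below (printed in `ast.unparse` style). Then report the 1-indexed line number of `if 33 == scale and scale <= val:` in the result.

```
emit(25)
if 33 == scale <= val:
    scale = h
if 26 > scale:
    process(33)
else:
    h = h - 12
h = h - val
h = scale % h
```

Transformed code:
emit(25)
if 33 == scale and scale <= val:
    scale = h
if 26 > scale:
    process(33)
else:
    h = h - 12
h = h - val
h = scale % h

2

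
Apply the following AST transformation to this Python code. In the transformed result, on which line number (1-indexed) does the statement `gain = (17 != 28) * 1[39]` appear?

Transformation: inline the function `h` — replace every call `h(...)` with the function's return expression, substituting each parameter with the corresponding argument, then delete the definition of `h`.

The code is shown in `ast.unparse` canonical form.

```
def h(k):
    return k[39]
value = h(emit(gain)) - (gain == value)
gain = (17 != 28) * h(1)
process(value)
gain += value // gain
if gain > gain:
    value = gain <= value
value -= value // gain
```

2

Transformed code:
value = emit(gain)[39] - (gain == value)
gain = (17 != 28) * 1[39]
process(value)
gain += value // gain
if gain > gain:
    value = gain <= value
value -= value // gain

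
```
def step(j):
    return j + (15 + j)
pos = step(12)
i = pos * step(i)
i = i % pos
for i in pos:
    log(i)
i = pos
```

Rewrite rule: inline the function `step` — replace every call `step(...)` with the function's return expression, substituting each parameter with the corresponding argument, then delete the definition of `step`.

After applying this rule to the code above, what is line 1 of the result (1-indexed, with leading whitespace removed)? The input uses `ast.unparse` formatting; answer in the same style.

pos = 12 + (15 + 12)

Transformed code:
pos = 12 + (15 + 12)
i = pos * (i + (15 + i))
i = i % pos
for i in pos:
    log(i)
i = pos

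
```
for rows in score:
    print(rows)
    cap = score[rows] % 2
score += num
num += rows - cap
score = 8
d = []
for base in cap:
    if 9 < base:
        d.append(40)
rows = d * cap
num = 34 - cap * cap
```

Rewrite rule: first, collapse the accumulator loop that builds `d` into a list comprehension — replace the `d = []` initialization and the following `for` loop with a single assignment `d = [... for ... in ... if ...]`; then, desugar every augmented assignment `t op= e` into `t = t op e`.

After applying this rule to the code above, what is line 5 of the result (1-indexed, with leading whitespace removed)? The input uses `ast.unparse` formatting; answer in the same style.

num = num + (rows - cap)

Transformed code:
for rows in score:
    print(rows)
    cap = score[rows] % 2
score = score + num
num = num + (rows - cap)
score = 8
d = [40 for base in cap if 9 < base]
rows = d * cap
num = 34 - cap * cap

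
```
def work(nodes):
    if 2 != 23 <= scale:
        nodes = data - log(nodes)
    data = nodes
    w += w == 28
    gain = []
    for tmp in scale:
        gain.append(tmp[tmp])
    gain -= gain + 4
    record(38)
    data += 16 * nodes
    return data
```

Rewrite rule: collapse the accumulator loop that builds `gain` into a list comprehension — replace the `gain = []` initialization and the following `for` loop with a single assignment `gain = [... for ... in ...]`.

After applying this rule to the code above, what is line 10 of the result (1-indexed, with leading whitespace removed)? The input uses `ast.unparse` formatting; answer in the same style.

Transformed code:
def work(nodes):
    if 2 != 23 <= scale:
        nodes = data - log(nodes)
    data = nodes
    w += w == 28
    gain = [tmp[tmp] for tmp in scale]
    gain -= gain + 4
    record(38)
    data += 16 * nodes
    return data

return data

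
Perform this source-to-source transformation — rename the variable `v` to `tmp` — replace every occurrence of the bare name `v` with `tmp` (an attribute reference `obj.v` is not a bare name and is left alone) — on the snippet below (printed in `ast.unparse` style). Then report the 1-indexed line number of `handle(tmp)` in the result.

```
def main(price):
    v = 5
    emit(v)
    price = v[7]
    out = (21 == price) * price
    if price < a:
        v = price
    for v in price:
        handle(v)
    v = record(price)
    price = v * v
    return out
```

9

Transformed code:
def main(price):
    tmp = 5
    emit(tmp)
    price = tmp[7]
    out = (21 == price) * price
    if price < a:
        tmp = price
    for tmp in price:
        handle(tmp)
    tmp = record(price)
    price = tmp * tmp
    return out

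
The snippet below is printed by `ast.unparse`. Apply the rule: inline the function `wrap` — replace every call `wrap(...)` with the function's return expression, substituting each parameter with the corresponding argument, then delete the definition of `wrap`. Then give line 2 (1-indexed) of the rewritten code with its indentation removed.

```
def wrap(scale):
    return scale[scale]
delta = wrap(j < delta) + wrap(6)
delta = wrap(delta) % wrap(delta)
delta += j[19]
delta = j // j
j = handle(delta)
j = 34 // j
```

Transformed code:
delta = (j < delta)[j < delta] + 6[6]
delta = delta[delta] % delta[delta]
delta += j[19]
delta = j // j
j = handle(delta)
j = 34 // j

delta = delta[delta] % delta[delta]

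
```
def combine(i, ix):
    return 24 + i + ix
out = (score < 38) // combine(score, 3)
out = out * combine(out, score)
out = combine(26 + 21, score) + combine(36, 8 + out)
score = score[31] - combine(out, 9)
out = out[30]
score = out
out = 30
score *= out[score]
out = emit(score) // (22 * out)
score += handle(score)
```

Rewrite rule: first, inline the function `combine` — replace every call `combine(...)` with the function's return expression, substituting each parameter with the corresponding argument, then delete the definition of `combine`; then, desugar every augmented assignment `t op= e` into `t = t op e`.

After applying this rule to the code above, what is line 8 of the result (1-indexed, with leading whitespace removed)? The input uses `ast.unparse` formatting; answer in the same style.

score = score * out[score]

Transformed code:
out = (score < 38) // (24 + score + 3)
out = out * (24 + out + score)
out = 24 + (26 + 21) + score + (24 + 36 + (8 + out))
score = score[31] - (24 + out + 9)
out = out[30]
score = out
out = 30
score = score * out[score]
out = emit(score) // (22 * out)
score = score + handle(score)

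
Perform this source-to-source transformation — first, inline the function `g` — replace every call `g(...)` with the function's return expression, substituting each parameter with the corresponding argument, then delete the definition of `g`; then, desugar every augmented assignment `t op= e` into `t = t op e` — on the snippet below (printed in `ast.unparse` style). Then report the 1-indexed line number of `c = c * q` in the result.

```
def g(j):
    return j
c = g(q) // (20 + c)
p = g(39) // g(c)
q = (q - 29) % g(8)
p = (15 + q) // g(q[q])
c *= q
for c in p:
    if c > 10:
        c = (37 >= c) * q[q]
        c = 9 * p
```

Transformed code:
c = q // (20 + c)
p = 39 // c
q = (q - 29) % 8
p = (15 + q) // q[q]
c = c * q
for c in p:
    if c > 10:
        c = (37 >= c) * q[q]
        c = 9 * p

5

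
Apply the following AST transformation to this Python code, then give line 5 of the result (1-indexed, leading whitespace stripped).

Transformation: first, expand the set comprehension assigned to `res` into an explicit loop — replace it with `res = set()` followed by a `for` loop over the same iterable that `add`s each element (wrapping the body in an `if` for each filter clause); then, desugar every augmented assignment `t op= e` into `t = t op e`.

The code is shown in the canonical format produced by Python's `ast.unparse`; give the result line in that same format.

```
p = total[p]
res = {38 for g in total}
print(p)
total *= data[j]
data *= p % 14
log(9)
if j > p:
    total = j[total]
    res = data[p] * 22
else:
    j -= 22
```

Transformed code:
p = total[p]
res = set()
for g in total:
    res.add(38)
print(p)
total = total * data[j]
data = data * (p % 14)
log(9)
if j > p:
    total = j[total]
    res = data[p] * 22
else:
    j = j - 22

print(p)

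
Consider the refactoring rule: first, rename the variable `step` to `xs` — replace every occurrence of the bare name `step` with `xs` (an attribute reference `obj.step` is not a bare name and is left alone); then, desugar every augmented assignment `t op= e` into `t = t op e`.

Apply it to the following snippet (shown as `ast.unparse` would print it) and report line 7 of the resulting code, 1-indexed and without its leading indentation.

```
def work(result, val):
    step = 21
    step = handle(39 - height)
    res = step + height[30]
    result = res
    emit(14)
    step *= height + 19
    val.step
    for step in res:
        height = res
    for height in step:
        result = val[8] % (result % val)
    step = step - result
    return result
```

Transformed code:
def work(result, val):
    xs = 21
    xs = handle(39 - height)
    res = xs + height[30]
    result = res
    emit(14)
    xs = xs * (height + 19)
    val.step
    for xs in res:
        height = res
    for height in xs:
        result = val[8] % (result % val)
    xs = xs - result
    return result

xs = xs * (height + 19)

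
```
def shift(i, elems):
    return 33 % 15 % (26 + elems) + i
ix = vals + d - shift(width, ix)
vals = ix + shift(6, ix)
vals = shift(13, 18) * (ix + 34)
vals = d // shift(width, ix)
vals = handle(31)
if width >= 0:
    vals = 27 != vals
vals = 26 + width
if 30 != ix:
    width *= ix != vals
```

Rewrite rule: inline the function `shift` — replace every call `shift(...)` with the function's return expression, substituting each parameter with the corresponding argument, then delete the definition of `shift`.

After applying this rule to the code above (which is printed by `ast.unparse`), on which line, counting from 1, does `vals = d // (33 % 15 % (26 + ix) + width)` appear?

4

Transformed code:
ix = vals + d - (33 % 15 % (26 + ix) + width)
vals = ix + (33 % 15 % (26 + ix) + 6)
vals = (33 % 15 % (26 + 18) + 13) * (ix + 34)
vals = d // (33 % 15 % (26 + ix) + width)
vals = handle(31)
if width >= 0:
    vals = 27 != vals
vals = 26 + width
if 30 != ix:
    width *= ix != vals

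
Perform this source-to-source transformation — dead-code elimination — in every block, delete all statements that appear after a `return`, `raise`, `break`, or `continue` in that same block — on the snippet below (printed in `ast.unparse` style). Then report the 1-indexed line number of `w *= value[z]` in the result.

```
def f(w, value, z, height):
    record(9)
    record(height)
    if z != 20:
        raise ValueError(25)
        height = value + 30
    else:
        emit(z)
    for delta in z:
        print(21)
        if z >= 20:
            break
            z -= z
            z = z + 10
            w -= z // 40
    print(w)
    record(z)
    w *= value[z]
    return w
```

Transformed code:
def f(w, value, z, height):
    record(9)
    record(height)
    if z != 20:
        raise ValueError(25)
    else:
        emit(z)
    for delta in z:
        print(21)
        if z >= 20:
            break
    print(w)
    record(z)
    w *= value[z]
    return w

14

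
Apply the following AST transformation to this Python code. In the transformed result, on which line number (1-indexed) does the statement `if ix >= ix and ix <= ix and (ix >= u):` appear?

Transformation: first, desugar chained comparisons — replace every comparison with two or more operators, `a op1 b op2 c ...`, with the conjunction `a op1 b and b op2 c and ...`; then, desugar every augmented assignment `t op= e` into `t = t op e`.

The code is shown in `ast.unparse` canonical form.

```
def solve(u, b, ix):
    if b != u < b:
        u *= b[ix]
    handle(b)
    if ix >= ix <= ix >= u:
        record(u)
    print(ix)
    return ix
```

Transformed code:
def solve(u, b, ix):
    if b != u and u < b:
        u = u * b[ix]
    handle(b)
    if ix >= ix and ix <= ix and (ix >= u):
        record(u)
    print(ix)
    return ix

5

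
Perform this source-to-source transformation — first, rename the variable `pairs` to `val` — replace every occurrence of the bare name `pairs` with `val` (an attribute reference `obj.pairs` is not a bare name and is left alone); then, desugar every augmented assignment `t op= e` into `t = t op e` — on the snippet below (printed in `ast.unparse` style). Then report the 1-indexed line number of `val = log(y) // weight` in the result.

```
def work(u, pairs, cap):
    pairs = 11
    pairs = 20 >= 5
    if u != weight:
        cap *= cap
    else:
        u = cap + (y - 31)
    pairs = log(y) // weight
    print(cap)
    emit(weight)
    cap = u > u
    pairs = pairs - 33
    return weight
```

Transformed code:
def work(u, val, cap):
    val = 11
    val = 20 >= 5
    if u != weight:
        cap = cap * cap
    else:
        u = cap + (y - 31)
    val = log(y) // weight
    print(cap)
    emit(weight)
    cap = u > u
    val = val - 33
    return weight

8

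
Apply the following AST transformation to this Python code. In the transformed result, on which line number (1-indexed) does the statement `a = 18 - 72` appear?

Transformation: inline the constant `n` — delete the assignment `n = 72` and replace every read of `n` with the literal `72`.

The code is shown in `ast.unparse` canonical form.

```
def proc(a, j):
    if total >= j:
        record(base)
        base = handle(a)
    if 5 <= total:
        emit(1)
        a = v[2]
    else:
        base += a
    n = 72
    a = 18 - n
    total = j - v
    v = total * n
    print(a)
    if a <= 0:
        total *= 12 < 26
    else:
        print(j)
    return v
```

Transformed code:
def proc(a, j):
    if total >= j:
        record(base)
        base = handle(a)
    if 5 <= total:
        emit(1)
        a = v[2]
    else:
        base += a
    a = 18 - 72
    total = j - v
    v = total * 72
    print(a)
    if a <= 0:
        total *= 12 < 26
    else:
        print(j)
    return v

10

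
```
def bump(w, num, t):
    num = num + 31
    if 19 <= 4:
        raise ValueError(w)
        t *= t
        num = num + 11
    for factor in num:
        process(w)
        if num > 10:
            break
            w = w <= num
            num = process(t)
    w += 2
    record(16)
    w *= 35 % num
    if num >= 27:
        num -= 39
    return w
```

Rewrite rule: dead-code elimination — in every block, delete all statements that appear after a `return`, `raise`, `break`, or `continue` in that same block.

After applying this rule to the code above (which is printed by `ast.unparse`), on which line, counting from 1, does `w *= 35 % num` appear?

11

Transformed code:
def bump(w, num, t):
    num = num + 31
    if 19 <= 4:
        raise ValueError(w)
    for factor in num:
        process(w)
        if num > 10:
            break
    w += 2
    record(16)
    w *= 35 % num
    if num >= 27:
        num -= 39
    return w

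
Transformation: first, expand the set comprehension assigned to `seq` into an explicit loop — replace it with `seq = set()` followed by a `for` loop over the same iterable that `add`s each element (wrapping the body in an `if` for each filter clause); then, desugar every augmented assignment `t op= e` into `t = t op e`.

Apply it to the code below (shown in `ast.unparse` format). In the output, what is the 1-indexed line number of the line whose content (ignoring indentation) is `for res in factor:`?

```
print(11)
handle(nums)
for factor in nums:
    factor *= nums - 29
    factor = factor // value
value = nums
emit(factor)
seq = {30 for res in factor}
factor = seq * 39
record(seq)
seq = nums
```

9

Transformed code:
print(11)
handle(nums)
for factor in nums:
    factor = factor * (nums - 29)
    factor = factor // value
value = nums
emit(factor)
seq = set()
for res in factor:
    seq.add(30)
factor = seq * 39
record(seq)
seq = nums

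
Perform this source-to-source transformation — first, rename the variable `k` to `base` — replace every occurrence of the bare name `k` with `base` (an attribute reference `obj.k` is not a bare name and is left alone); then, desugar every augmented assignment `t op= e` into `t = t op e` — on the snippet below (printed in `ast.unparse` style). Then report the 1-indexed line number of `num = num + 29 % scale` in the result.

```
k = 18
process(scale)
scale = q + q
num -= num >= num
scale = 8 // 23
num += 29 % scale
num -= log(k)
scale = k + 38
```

6

Transformed code:
base = 18
process(scale)
scale = q + q
num = num - (num >= num)
scale = 8 // 23
num = num + 29 % scale
num = num - log(base)
scale = base + 38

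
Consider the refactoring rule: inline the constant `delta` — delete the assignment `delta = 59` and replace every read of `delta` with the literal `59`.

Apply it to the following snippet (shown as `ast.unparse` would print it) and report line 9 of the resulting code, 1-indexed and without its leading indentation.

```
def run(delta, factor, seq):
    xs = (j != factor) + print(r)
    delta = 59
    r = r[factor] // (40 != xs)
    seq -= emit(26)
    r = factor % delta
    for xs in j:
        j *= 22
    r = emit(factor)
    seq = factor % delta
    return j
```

Transformed code:
def run(delta, factor, seq):
    xs = (j != factor) + print(r)
    r = r[factor] // (40 != xs)
    seq -= emit(26)
    r = factor % 59
    for xs in j:
        j *= 22
    r = emit(factor)
    seq = factor % 59
    return j

seq = factor % 59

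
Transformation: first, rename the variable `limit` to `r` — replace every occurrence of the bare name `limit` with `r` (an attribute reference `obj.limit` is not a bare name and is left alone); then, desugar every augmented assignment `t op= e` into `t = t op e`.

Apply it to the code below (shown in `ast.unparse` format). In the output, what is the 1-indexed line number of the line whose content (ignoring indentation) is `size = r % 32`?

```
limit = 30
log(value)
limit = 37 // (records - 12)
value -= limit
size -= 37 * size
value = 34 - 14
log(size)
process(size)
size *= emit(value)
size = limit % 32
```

Transformed code:
r = 30
log(value)
r = 37 // (records - 12)
value = value - r
size = size - 37 * size
value = 34 - 14
log(size)
process(size)
size = size * emit(value)
size = r % 32

10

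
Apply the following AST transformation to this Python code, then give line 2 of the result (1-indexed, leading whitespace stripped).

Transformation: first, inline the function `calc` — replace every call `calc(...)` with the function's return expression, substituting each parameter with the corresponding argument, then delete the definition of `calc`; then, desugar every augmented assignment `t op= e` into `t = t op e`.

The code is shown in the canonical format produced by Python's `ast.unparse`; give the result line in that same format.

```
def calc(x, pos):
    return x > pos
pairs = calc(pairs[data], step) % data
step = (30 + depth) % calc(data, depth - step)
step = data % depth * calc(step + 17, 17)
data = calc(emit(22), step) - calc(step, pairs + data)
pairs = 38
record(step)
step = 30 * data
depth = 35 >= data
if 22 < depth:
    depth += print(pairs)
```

Transformed code:
pairs = (pairs[data] > step) % data
step = (30 + depth) % (data > depth - step)
step = data % depth * (step + 17 > 17)
data = (emit(22) > step) - (step > pairs + data)
pairs = 38
record(step)
step = 30 * data
depth = 35 >= data
if 22 < depth:
    depth = depth + print(pairs)

step = (30 + depth) % (data > depth - step)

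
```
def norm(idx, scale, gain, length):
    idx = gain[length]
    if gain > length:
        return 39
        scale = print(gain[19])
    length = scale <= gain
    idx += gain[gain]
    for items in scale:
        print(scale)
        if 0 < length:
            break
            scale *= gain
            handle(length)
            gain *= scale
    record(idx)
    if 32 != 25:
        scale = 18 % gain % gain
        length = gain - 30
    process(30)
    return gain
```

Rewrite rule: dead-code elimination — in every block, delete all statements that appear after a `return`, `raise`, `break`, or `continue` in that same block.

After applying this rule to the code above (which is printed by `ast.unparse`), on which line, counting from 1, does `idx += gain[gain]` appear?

Transformed code:
def norm(idx, scale, gain, length):
    idx = gain[length]
    if gain > length:
        return 39
    length = scale <= gain
    idx += gain[gain]
    for items in scale:
        print(scale)
        if 0 < length:
            break
    record(idx)
    if 32 != 25:
        scale = 18 % gain % gain
        length = gain - 30
    process(30)
    return gain

6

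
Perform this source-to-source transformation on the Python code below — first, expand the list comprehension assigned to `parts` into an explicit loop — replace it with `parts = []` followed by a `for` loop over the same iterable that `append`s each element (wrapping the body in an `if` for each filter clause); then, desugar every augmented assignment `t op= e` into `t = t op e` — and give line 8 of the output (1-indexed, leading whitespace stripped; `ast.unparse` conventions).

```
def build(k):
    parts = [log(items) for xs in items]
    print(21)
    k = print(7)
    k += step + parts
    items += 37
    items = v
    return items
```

items = items + 37

Transformed code:
def build(k):
    parts = []
    for xs in items:
        parts.append(log(items))
    print(21)
    k = print(7)
    k = k + (step + parts)
    items = items + 37
    items = v
    return items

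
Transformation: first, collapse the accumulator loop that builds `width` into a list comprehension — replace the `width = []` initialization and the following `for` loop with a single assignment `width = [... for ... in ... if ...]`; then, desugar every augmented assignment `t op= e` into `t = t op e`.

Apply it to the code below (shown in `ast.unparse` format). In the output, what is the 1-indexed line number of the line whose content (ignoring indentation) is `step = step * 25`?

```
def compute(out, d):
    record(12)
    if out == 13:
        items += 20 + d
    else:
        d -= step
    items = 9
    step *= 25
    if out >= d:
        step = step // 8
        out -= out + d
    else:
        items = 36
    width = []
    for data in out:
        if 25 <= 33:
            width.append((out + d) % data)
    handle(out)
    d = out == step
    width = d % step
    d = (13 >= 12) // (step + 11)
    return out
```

Transformed code:
def compute(out, d):
    record(12)
    if out == 13:
        items = items + (20 + d)
    else:
        d = d - step
    items = 9
    step = step * 25
    if out >= d:
        step = step // 8
        out = out - (out + d)
    else:
        items = 36
    width = [(out + d) % data for data in out if 25 <= 33]
    handle(out)
    d = out == step
    width = d % step
    d = (13 >= 12) // (step + 11)
    return out

8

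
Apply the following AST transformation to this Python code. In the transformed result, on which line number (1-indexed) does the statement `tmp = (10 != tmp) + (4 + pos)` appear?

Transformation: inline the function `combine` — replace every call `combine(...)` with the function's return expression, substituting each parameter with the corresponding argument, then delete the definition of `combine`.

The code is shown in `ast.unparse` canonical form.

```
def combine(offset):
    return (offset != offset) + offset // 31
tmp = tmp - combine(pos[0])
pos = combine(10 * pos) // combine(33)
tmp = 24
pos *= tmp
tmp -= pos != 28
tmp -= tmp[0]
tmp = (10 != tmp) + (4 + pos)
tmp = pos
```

7

Transformed code:
tmp = tmp - ((pos[0] != pos[0]) + pos[0] // 31)
pos = ((10 * pos != 10 * pos) + 10 * pos // 31) // ((33 != 33) + 33 // 31)
tmp = 24
pos *= tmp
tmp -= pos != 28
tmp -= tmp[0]
tmp = (10 != tmp) + (4 + pos)
tmp = pos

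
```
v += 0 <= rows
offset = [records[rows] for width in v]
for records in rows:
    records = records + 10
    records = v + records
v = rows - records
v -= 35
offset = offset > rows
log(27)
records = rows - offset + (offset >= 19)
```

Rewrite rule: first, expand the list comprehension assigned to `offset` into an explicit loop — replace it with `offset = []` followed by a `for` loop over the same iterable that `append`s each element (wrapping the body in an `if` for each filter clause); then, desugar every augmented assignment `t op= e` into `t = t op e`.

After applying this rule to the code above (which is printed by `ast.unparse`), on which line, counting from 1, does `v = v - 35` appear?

Transformed code:
v = v + (0 <= rows)
offset = []
for width in v:
    offset.append(records[rows])
for records in rows:
    records = records + 10
    records = v + records
v = rows - records
v = v - 35
offset = offset > rows
log(27)
records = rows - offset + (offset >= 19)

9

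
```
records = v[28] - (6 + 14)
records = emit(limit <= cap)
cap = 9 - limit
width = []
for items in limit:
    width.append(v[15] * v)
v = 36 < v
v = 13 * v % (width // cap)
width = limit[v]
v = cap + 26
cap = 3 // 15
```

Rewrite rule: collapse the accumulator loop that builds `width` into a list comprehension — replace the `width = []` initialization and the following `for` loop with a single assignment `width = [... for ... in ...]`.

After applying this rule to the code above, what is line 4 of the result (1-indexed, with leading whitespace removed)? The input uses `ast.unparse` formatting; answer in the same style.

width = [v[15] * v for items in limit]

Transformed code:
records = v[28] - (6 + 14)
records = emit(limit <= cap)
cap = 9 - limit
width = [v[15] * v for items in limit]
v = 36 < v
v = 13 * v % (width // cap)
width = limit[v]
v = cap + 26
cap = 3 // 15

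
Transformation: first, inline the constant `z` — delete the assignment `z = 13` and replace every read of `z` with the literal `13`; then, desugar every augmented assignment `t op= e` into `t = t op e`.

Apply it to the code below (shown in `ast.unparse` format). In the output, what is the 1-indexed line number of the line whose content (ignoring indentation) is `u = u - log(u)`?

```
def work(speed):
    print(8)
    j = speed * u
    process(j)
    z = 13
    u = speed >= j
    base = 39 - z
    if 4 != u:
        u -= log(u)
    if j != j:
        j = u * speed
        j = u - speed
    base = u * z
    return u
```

8

Transformed code:
def work(speed):
    print(8)
    j = speed * u
    process(j)
    u = speed >= j
    base = 39 - 13
    if 4 != u:
        u = u - log(u)
    if j != j:
        j = u * speed
        j = u - speed
    base = u * 13
    return u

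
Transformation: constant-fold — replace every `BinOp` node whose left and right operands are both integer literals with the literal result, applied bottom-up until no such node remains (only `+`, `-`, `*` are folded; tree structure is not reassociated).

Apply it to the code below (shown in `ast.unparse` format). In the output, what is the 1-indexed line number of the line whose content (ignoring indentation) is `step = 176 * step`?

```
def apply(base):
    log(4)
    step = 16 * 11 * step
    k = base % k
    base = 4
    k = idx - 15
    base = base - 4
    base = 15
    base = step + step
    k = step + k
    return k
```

Transformed code:
def apply(base):
    log(4)
    step = 176 * step
    k = base % k
    base = 4
    k = idx - 15
    base = base - 4
    base = 15
    base = step + step
    k = step + k
    return k

3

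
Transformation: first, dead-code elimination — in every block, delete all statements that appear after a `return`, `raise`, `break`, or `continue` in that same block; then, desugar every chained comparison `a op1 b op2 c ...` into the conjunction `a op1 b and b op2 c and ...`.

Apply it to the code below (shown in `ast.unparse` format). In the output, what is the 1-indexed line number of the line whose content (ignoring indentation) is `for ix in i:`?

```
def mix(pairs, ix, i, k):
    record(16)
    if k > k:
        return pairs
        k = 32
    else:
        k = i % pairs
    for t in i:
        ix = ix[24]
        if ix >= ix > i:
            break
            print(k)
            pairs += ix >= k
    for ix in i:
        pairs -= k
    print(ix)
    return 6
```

11

Transformed code:
def mix(pairs, ix, i, k):
    record(16)
    if k > k:
        return pairs
    else:
        k = i % pairs
    for t in i:
        ix = ix[24]
        if ix >= ix and ix > i:
            break
    for ix in i:
        pairs -= k
    print(ix)
    return 6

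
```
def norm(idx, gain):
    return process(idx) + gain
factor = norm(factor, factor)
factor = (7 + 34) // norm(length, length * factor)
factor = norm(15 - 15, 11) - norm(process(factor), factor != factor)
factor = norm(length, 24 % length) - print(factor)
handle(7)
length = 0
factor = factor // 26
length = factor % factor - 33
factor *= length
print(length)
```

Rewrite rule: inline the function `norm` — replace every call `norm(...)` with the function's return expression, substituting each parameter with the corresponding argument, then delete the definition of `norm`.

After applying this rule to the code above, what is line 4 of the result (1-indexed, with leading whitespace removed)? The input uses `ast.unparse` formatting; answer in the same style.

factor = process(length) + 24 % length - print(factor)

Transformed code:
factor = process(factor) + factor
factor = (7 + 34) // (process(length) + length * factor)
factor = process(15 - 15) + 11 - (process(process(factor)) + (factor != factor))
factor = process(length) + 24 % length - print(factor)
handle(7)
length = 0
factor = factor // 26
length = factor % factor - 33
factor *= length
print(length)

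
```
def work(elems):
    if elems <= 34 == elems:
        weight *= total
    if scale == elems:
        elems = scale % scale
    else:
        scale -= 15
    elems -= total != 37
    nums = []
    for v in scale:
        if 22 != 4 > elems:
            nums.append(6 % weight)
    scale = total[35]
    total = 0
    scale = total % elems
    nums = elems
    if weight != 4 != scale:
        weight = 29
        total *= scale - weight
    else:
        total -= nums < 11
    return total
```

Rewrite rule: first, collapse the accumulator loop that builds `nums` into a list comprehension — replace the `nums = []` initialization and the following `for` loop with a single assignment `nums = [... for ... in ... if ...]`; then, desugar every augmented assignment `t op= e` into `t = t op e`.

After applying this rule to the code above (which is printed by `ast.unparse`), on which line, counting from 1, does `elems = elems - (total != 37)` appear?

8

Transformed code:
def work(elems):
    if elems <= 34 == elems:
        weight = weight * total
    if scale == elems:
        elems = scale % scale
    else:
        scale = scale - 15
    elems = elems - (total != 37)
    nums = [6 % weight for v in scale if 22 != 4 > elems]
    scale = total[35]
    total = 0
    scale = total % elems
    nums = elems
    if weight != 4 != scale:
        weight = 29
        total = total * (scale - weight)
    else:
        total = total - (nums < 11)
    return total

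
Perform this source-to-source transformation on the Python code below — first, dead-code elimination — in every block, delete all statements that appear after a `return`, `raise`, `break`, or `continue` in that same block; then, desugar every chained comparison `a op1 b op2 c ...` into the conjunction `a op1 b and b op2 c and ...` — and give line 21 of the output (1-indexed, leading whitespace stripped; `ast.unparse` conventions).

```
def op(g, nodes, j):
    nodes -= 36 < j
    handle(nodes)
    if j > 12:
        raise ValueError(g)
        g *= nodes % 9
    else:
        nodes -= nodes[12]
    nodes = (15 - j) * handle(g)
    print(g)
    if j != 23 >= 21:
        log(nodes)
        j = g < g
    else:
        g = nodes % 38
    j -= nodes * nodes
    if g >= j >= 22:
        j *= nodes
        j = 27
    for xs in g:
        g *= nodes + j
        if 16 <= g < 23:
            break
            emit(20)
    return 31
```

Transformed code:
def op(g, nodes, j):
    nodes -= 36 < j
    handle(nodes)
    if j > 12:
        raise ValueError(g)
    else:
        nodes -= nodes[12]
    nodes = (15 - j) * handle(g)
    print(g)
    if j != 23 and 23 >= 21:
        log(nodes)
        j = g < g
    else:
        g = nodes % 38
    j -= nodes * nodes
    if g >= j and j >= 22:
        j *= nodes
        j = 27
    for xs in g:
        g *= nodes + j
        if 16 <= g and g < 23:
            break
    return 31

if 16 <= g and g < 23:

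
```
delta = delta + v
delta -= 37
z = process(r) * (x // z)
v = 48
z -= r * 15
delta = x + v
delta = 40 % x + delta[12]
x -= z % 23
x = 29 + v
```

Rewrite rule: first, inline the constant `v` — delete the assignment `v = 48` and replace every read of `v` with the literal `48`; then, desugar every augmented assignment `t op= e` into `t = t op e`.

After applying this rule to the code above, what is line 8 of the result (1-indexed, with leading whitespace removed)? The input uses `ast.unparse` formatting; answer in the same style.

Transformed code:
delta = delta + 48
delta = delta - 37
z = process(r) * (x // z)
z = z - r * 15
delta = x + 48
delta = 40 % x + delta[12]
x = x - z % 23
x = 29 + 48

x = 29 + 48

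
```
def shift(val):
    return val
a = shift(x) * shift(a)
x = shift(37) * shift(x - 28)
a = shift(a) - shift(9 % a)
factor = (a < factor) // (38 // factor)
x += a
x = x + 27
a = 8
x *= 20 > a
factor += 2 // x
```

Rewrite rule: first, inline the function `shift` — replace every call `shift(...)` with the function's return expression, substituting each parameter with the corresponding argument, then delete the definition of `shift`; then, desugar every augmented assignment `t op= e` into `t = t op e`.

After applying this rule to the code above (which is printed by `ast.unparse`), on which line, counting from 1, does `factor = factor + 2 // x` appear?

9

Transformed code:
a = x * a
x = 37 * (x - 28)
a = a - 9 % a
factor = (a < factor) // (38 // factor)
x = x + a
x = x + 27
a = 8
x = x * (20 > a)
factor = factor + 2 // x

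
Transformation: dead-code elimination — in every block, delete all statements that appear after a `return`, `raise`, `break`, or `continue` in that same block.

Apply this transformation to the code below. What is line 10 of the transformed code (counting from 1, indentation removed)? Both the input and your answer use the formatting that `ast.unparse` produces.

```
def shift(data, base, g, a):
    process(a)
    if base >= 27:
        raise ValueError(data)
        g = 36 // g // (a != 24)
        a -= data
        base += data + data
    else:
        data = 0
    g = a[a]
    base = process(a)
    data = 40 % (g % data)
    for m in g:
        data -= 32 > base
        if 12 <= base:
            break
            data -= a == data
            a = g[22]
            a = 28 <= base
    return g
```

for m in g:

Transformed code:
def shift(data, base, g, a):
    process(a)
    if base >= 27:
        raise ValueError(data)
    else:
        data = 0
    g = a[a]
    base = process(a)
    data = 40 % (g % data)
    for m in g:
        data -= 32 > base
        if 12 <= base:
            break
    return g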